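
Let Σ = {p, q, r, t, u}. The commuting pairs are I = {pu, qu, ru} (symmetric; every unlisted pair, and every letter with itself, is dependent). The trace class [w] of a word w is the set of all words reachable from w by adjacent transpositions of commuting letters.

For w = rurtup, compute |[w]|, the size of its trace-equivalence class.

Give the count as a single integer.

6

0(r) covers ∅
1(u) covers ∅
2(r) covers 0:r
3(t) covers 1:u, 2:r
4(u) covers 3:t
5(p) covers 3:t
floor of heap: 0:r, 1:u
completions by unplaced set U, small U first (add the entries for U minus each lowest piece of U):
  |U|=1: {4}:1  {5}:1
  |U|=2: {4,5}:2
  |U|=3: {3,4,5}:2
  |U|=4: {1,3,4,5}:2  {2,3,4,5}:2
  start at 0(r): 4
  start at 1(u): 2
sum over floor = 6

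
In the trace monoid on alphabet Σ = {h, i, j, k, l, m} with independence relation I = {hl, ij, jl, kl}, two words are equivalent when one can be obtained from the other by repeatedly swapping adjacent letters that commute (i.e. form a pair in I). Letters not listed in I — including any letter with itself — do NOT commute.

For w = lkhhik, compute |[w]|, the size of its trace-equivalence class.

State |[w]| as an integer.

#0=l has no predecessor
#1=k has no predecessor
#2=h depends on [1:k]
#3=h depends on [2:h]
#4=i depends on [0:l, 3:h]
#5=k depends on [4:i]
sources: [0:l, 1:k]
N(rest) = Σ N(rest − s) over sources s of rest; N(one piece) = 1:
  size 1 → [5]=1
  size 2 → [4,5]=1
  size 3 → [0,4,5]=1  [3,4,5]=1
  size 4 → [0,3,4,5]=2  [2,3,4,5]=1
  first=0(l) contributes 1
  first=1(k) contributes 3
|[w]| = 4

4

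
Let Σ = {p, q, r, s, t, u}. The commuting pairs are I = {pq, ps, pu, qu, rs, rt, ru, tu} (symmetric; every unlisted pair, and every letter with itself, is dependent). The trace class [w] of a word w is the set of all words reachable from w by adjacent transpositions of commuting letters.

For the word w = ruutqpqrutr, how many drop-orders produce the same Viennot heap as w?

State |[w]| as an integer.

2970

0(r) covers ∅
1(u) covers ∅
2(u) covers 1:u
3(t) covers ∅
4(q) covers 0:r, 3:t
5(p) covers 0:r, 3:t
6(q) covers 4:q
7(r) covers 5:p, 6:q
8(u) covers 2:u
9(t) covers 5:p, 6:q
10(r) covers 7:r
floor of heap: 0:r, 1:u, 3:t
completions by unplaced set U, small U first (add the entries for U minus each lowest piece of U):
  |U|=1: {8}:1  {9}:1  {10}:1
  |U|=2: {2,8}:1  {7,10}:1  {8,9}:2  {8,10}:2  {9,10}:2
  |U|=3: {1,2,8}:1  {2,8,9}:3  {2,8,10}:3  {7,8,10}:3  {7,9,10}:3  {8,9,10}:6
  |U|=4: {1,2,8,9}:4  {1,2,8,10}:4  {2,7,8,10}:6  {2,8,9,10}:12  {5,7,9,10}:3  {6,7,9,10}:3  {7,8,9,10}:12
  |U|=5: {1,2,7,8,10}:10  {1,2,8,9,10}:20  {2,7,8,9,10}:30  {4,6,7,9,10}:3  {5,6,7,9,10}:6  {5,7,8,9,10}:15  {6,7,8,9,10}:15
  |U|=6: {1,2,7,8,9,10}:60  {2,5,7,8,9,10}:45  {2,6,7,8,9,10}:45  {4,5,6,7,9,10}:9  {4,6,7,8,9,10}:18  {5,6,7,8,9,10}:36
  |U|=7: {0,4,5,6,7,9,10}:9  {1,2,5,7,8,9,10}:105  {1,2,6,7,8,9,10}:105  {2,4,6,7,8,9,10}:63  {2,5,6,7,8,9,10}:126  {3,4,5,6,7,9,10}:9  {4,5,6,7,8,9,10}:63
  |U|=8: {0,3,4,5,6,7,9,10}:18  {0,4,5,6,7,8,9,10}:72  {1,2,4,6,7,8,9,10}:168  {1,2,5,6,7,8,9,10}:336  {2,4,5,6,7,8,9,10}:252  {3,4,5,6,7,8,9,10}:72
  |U|=9: {0,2,4,5,6,7,8,9,10}:324  {0,3,4,5,6,7,8,9,10}:162  {1,2,4,5,6,7,8,9,10}:756  {2,3,4,5,6,7,8,9,10}:324
  start at 0(r): 1080
  start at 1(u): 810
  start at 3(t): 1080
sum over floor = 2970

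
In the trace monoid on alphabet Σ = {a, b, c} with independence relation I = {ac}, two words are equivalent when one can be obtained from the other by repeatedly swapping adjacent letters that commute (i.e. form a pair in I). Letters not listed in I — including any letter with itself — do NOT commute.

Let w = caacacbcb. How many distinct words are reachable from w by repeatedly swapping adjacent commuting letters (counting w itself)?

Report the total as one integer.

20

drop 0:c onto floor
drop 1:a onto floor
drop 2:a onto {1:a}
drop 3:c onto {0:c}
drop 4:a onto {2:a}
drop 5:c onto {3:c}
drop 6:b onto {4:a, 5:c}
drop 7:c onto {6:b}
drop 8:b onto {7:c}
ground layer = {0:c, 1:a}
drop-orders for the pieces not yet dropped (sum over which currently-grounded one goes next):
  1 to go: {8} 1
  2 to go: {7,8} 1
  3 to go: {6,7,8} 1
  4 to go: {4,6,7,8} 1  {5,6,7,8} 1
  5 to go: {2,4,6,7,8} 1  {3,5,6,7,8} 1  {4,5,6,7,8} 2
  6 to go: {0,3,5,6,7,8} 1  {1,2,4,6,7,8} 1  {2,4,5,6,7,8} 3  {3,4,5,6,7,8} 3
  7 to go: {0,3,4,5,6,7,8} 4  {1,2,4,5,6,7,8} 4  {2,3,4,5,6,7,8} 6
  if 0:c drops first: 10 orders
  if 1:a drops first: 10 orders
heap linearizations: 20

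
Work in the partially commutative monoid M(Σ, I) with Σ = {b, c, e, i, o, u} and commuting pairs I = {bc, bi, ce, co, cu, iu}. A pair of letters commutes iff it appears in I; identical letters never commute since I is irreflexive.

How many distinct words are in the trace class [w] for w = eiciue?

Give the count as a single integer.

4

0(e) covers ∅
1(i) covers 0:e
2(c) covers 1:i
3(i) covers 2:c
4(u) covers 0:e
5(e) covers 3:i, 4:u
floor of heap: 0:e
completions by unplaced set U, small U first (add the entries for U minus each lowest piece of U):
  |U|=1: {5}:1
  |U|=2: {3,5}:1  {4,5}:1
  |U|=3: {2,3,5}:1  {3,4,5}:2
  |U|=4: {1,2,3,5}:1  {2,3,4,5}:3
  start at 0(e): 4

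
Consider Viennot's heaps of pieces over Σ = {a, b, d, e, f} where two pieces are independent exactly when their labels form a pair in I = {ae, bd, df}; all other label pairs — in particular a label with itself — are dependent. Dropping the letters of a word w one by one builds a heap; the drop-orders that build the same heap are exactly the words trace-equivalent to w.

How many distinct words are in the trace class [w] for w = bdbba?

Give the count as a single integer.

drop 0:b onto floor
drop 1:d onto floor
drop 2:b onto {0:b}
drop 3:b onto {2:b}
drop 4:a onto {1:d, 3:b}
ground layer = {0:b, 1:d}
drop-orders for the pieces not yet dropped (sum over which currently-grounded one goes next):
  1 to go: {4} 1
  2 to go: {1,4} 1  {3,4} 1
  3 to go: {1,3,4} 2  {2,3,4} 1
  if 0:b drops first: 3 orders
  if 1:d drops first: 1 orders
heap linearizations: 4

4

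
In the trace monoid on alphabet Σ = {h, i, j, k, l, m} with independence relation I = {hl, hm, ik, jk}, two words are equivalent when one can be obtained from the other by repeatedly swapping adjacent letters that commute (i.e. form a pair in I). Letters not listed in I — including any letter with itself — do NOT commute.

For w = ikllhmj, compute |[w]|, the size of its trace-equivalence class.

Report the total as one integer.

0(i) covers ∅
1(k) covers ∅
2(l) covers 0:i, 1:k
3(l) covers 2:l
4(h) covers 0:i, 1:k
5(m) covers 3:l
6(j) covers 4:h, 5:m
floor of heap: 0:i, 1:k
completions by unplaced set U, small U first (add the entries for U minus each lowest piece of U):
  |U|=1: {6}:1
  |U|=2: {4,6}:1  {5,6}:1
  |U|=3: {3,5,6}:1  {4,5,6}:2
  |U|=4: {2,3,5,6}:1  {3,4,5,6}:3
  |U|=5: {2,3,4,5,6}:4
  start at 0(i): 4
  start at 1(k): 4
sum over floor = 8

8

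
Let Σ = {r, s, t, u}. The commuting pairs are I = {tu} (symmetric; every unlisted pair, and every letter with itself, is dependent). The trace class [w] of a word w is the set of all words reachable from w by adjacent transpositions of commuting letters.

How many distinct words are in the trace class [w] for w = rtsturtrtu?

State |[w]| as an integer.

4

#0=r has no predecessor
#1=t depends on [0:r]
#2=s depends on [1:t]
#3=t depends on [2:s]
#4=u depends on [2:s]
#5=r depends on [3:t, 4:u]
#6=t depends on [5:r]
#7=r depends on [6:t]
#8=t depends on [7:r]
#9=u depends on [7:r]
sources: [0:r]
N(rest) = Σ N(rest − s) over sources s of rest; N(one piece) = 1:
  size 1 → [8]=1  [9]=1
  size 2 → [8,9]=2
  size 3 → [7,8,9]=2
  size 4 → [6,7,8,9]=2
  size 5 → [5,6,7,8,9]=2
  size 6 → [3,5,6,7,8,9]=2  [4,5,6,7,8,9]=2
  size 7 → [3,4,5,6,7,8,9]=4
  size 8 → [2,3,4,5,6,7,8,9]=4
  first=0(r) contributes 4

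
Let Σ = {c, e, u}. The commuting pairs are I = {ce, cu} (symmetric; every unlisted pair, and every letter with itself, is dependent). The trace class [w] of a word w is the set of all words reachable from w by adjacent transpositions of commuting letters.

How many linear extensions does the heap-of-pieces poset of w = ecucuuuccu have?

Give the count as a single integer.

210

0(e) covers ∅
1(c) covers ∅
2(u) covers 0:e
3(c) covers 1:c
4(u) covers 2:u
5(u) covers 4:u
6(u) covers 5:u
7(c) covers 3:c
8(c) covers 7:c
9(u) covers 6:u
floor of heap: 0:e, 1:c
completions by unplaced set U, small U first (add the entries for U minus each lowest piece of U):
  |U|=1: {8}:1  {9}:1
  |U|=2: {6,9}:1  {7,8}:1  {8,9}:2
  |U|=3: {3,7,8}:1  {5,6,9}:1  {6,8,9}:3  {7,8,9}:3
  |U|=4: {1,3,7,8}:1  {3,7,8,9}:4  {4,5,6,9}:1  {5,6,8,9}:4  {6,7,8,9}:6
  |U|=5: {1,3,7,8,9}:5  {2,4,5,6,9}:1  {3,6,7,8,9}:10  {4,5,6,8,9}:5  {5,6,7,8,9}:10
  |U|=6: {0,2,4,5,6,9}:1  {1,3,6,7,8,9}:15  {2,4,5,6,8,9}:6  {3,5,6,7,8,9}:20  {4,5,6,7,8,9}:15
  |U|=7: {0,2,4,5,6,8,9}:7  {1,3,5,6,7,8,9}:35  {2,4,5,6,7,8,9}:21  {3,4,5,6,7,8,9}:35
  |U|=8: {0,2,4,5,6,7,8,9}:28  {1,3,4,5,6,7,8,9}:70  {2,3,4,5,6,7,8,9}:56
  start at 0(e): 126
  start at 1(c): 84
sum over floor = 210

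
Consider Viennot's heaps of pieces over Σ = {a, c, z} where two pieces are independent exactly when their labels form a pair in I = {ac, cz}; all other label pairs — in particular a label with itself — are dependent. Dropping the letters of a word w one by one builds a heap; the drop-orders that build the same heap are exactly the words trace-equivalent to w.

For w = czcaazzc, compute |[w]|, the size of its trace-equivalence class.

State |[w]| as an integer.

piece 0:c — minimal
piece 1:z — minimal
piece 2:c rests on {0:c}
piece 3:a rests on {1:z}
piece 4:a rests on {3:a}
piece 5:z rests on {4:a}
piece 6:z rests on {5:z}
piece 7:c rests on {2:c}
minimal pieces: {0:c, 1:z}
ways to finish when only these pieces remain (= sum over removing one remaining piece with nothing left below it):
  1 left: {6}→1  {7}→1
  2 left: {2,7}→1  {5,6}→1  {6,7}→2
  3 left: {0,2,7}→1  {2,6,7}→3  {4,5,6}→1  {5,6,7}→3
  4 left: {0,2,6,7}→4  {2,5,6,7}→6  {3,4,5,6}→1  {4,5,6,7}→4
  5 left: {0,2,5,6,7}→10  {1,3,4,5,6}→1  {2,4,5,6,7}→10  {3,4,5,6,7}→5
  6 left: {0,2,4,5,6,7}→20  {1,3,4,5,6,7}→6  {2,3,4,5,6,7}→15
  placing 0:c first → 21 extensions
  placing 1:z first → 35 extensions
total linear extensions = 56

56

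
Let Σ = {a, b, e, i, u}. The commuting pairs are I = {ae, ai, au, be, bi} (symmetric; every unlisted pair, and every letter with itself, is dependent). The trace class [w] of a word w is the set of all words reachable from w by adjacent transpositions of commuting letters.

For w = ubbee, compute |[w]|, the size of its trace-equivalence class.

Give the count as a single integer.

#0=u has no predecessor
#1=b depends on [0:u]
#2=b depends on [1:b]
#3=e depends on [0:u]
#4=e depends on [3:e]
sources: [0:u]
N(rest) = Σ N(rest − s) over sources s of rest; N(one piece) = 1:
  size 1 → [2]=1  [4]=1
  size 2 → [1,2]=1  [2,4]=2  [3,4]=1
  size 3 → [1,2,4]=3  [2,3,4]=3
  first=0(u) contributes 6

6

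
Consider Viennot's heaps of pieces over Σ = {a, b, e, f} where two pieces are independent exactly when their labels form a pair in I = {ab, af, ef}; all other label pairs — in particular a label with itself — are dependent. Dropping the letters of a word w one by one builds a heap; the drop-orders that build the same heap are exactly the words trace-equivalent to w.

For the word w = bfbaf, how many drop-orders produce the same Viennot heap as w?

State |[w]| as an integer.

5

0(b) covers ∅
1(f) covers 0:b
2(b) covers 1:f
3(a) covers ∅
4(f) covers 2:b
floor of heap: 0:b, 3:a
completions by unplaced set U, small U first (add the entries for U minus each lowest piece of U):
  |U|=1: {3}:1  {4}:1
  |U|=2: {2,4}:1  {3,4}:2
  |U|=3: {1,2,4}:1  {2,3,4}:3
  start at 0(b): 4
  start at 3(a): 1
sum over floor = 5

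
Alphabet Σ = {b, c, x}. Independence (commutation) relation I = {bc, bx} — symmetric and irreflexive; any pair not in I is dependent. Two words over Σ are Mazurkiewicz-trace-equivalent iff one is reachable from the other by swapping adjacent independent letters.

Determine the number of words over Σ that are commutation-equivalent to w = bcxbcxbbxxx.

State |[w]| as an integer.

drop 0:b onto floor
drop 1:c onto floor
drop 2:x onto {1:c}
drop 3:b onto {0:b}
drop 4:c onto {2:x}
drop 5:x onto {4:c}
drop 6:b onto {3:b}
drop 7:b onto {6:b}
drop 8:x onto {5:x}
drop 9:x onto {8:x}
drop 10:x onto {9:x}
ground layer = {0:b, 1:c}
drop-orders for the pieces not yet dropped (sum over which currently-grounded one goes next):
  1 to go: {7} 1  {10} 1
  2 to go: {6,7} 1  {7,10} 2  {9,10} 1
  3 to go: {3,6,7} 1  {6,7,10} 3  {7,9,10} 3  {8,9,10} 1
  4 to go: {0,3,6,7} 1  {3,6,7,10} 4  {5,8,9,10} 1  {6,7,9,10} 6  {7,8,9,10} 4
  5 to go: {0,3,6,7,10} 5  {3,6,7,9,10} 10  {4,5,8,9,10} 1  {5,7,8,9,10} 5  {6,7,8,9,10} 10
  6 to go: {0,3,6,7,9,10} 15  {2,4,5,8,9,10} 1  {3,6,7,8,9,10} 20  {4,5,7,8,9,10} 6  {5,6,7,8,9,10} 15
  7 to go: {0,3,6,7,8,9,10} 35  {1,2,4,5,8,9,10} 1  {2,4,5,7,8,9,10} 7  {3,5,6,7,8,9,10} 35  {4,5,6,7,8,9,10} 21
  8 to go: {0,3,5,6,7,8,9,10} 70  {1,2,4,5,7,8,9,10} 8  {2,4,5,6,7,8,9,10} 28  {3,4,5,6,7,8,9,10} 56
  9 to go: {0,3,4,5,6,7,8,9,10} 126  {1,2,4,5,6,7,8,9,10} 36  {2,3,4,5,6,7,8,9,10} 84
  if 0:b drops first: 120 orders
  if 1:c drops first: 210 orders
heap linearizations: 330

330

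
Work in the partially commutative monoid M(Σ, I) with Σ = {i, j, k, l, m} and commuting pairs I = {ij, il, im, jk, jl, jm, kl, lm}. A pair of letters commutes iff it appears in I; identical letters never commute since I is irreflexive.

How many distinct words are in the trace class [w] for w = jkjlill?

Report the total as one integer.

drop 0:j onto floor
drop 1:k onto floor
drop 2:j onto {0:j}
drop 3:l onto floor
drop 4:i onto {1:k}
drop 5:l onto {3:l}
drop 6:l onto {5:l}
ground layer = {0:j, 1:k, 3:l}
drop-orders for the pieces not yet dropped (sum over which currently-grounded one goes next):
  1 to go: {2} 1  {4} 1  {6} 1
  2 to go: {0,2} 1  {1,4} 1  {2,4} 2  {2,6} 2  {4,6} 2  {5,6} 1
  3 to go: {0,2,4} 3  {0,2,6} 3  {1,2,4} 3  {1,4,6} 3  {2,4,6} 6  {2,5,6} 3  {3,5,6} 1  {4,5,6} 3
  4 to go: {0,1,2,4} 6  {0,2,4,6} 12  {0,2,5,6} 6  {1,2,4,6} 12  {1,4,5,6} 6  {2,3,5,6} 4  {2,4,5,6} 12  {3,4,5,6} 4
  5 to go: {0,1,2,4,6} 30  {0,2,3,5,6} 10  {0,2,4,5,6} 30  {1,2,4,5,6} 30  {1,3,4,5,6} 10  {2,3,4,5,6} 20
  if 0:j drops first: 60 orders
  if 1:k drops first: 60 orders
  if 3:l drops first: 90 orders
heap linearizations: 210

210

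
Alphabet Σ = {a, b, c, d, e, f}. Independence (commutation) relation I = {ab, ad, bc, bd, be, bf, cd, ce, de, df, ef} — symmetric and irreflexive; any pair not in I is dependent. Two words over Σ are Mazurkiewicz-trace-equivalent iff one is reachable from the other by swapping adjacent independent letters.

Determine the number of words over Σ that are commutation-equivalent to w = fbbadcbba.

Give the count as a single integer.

0(f) covers ∅
1(b) covers ∅
2(b) covers 1:b
3(a) covers 0:f
4(d) covers ∅
5(c) covers 3:a
6(b) covers 2:b
7(b) covers 6:b
8(a) covers 5:c
floor of heap: 0:f, 1:b, 4:d
completions by unplaced set U, small U first (add the entries for U minus each lowest piece of U):
  |U|=1: {4}:1  {7}:1  {8}:1
  |U|=2: {4,7}:2  {4,8}:2  {5,8}:1  {6,7}:1  {7,8}:2
  |U|=3: {2,6,7}:1  {3,5,8}:1  {4,5,8}:3  {4,6,7}:3  {4,7,8}:6  {5,7,8}:3  {6,7,8}:3
  |U|=4: {0,3,5,8}:1  {1,2,6,7}:1  {2,4,6,7}:4  {2,6,7,8}:4  {3,4,5,8}:4  {3,5,7,8}:4  {4,5,7,8}:12  {4,6,7,8}:12  {5,6,7,8}:6
  |U|=5: {0,3,4,5,8}:5  {0,3,5,7,8}:5  {1,2,4,6,7}:5  {1,2,6,7,8}:5  {2,4,6,7,8}:20  {2,5,6,7,8}:10  {3,4,5,7,8}:20  {3,5,6,7,8}:10  {4,5,6,7,8}:30
  |U|=6: {0,3,4,5,7,8}:30  {0,3,5,6,7,8}:15  {1,2,4,6,7,8}:30  {1,2,5,6,7,8}:15  {2,3,5,6,7,8}:20  {2,4,5,6,7,8}:60  {3,4,5,6,7,8}:60
  |U|=7: {0,2,3,5,6,7,8}:35  {0,3,4,5,6,7,8}:105  {1,2,3,5,6,7,8}:35  {1,2,4,5,6,7,8}:105  {2,3,4,5,6,7,8}:140
  start at 0(f): 280
  start at 1(b): 280
  start at 4(d): 70
sum over floor = 630

630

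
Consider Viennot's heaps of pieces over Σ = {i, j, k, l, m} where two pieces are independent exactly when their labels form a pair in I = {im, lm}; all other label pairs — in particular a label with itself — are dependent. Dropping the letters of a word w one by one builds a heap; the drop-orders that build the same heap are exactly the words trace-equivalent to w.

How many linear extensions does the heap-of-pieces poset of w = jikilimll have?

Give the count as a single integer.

#0=j has no predecessor
#1=i depends on [0:j]
#2=k depends on [1:i]
#3=i depends on [2:k]
#4=l depends on [3:i]
#5=i depends on [4:l]
#6=m depends on [2:k]
#7=l depends on [5:i]
#8=l depends on [7:l]
sources: [0:j]
N(rest) = Σ N(rest − s) over sources s of rest; N(one piece) = 1:
  size 1 → [6]=1  [8]=1
  size 2 → [6,8]=2  [7,8]=1
  size 3 → [5,7,8]=1  [6,7,8]=3
  size 4 → [4,5,7,8]=1  [5,6,7,8]=4
  size 5 → [3,4,5,7,8]=1  [4,5,6,7,8]=5
  size 6 → [3,4,5,6,7,8]=6
  size 7 → [2,3,4,5,6,7,8]=6
  first=0(j) contributes 6

6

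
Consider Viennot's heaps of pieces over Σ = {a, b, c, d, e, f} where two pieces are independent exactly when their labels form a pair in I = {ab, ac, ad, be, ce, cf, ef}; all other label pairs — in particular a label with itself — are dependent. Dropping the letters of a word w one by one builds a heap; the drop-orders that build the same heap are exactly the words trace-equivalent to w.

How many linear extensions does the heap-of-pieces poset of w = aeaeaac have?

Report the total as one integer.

7

#0=a has no predecessor
#1=e depends on [0:a]
#2=a depends on [1:e]
#3=e depends on [2:a]
#4=a depends on [3:e]
#5=a depends on [4:a]
#6=c has no predecessor
sources: [0:a, 6:c]
N(rest) = Σ N(rest − s) over sources s of rest; N(one piece) = 1:
  size 1 → [5]=1  [6]=1
  size 2 → [4,5]=1  [5,6]=2
  size 3 → [3,4,5]=1  [4,5,6]=3
  size 4 → [2,3,4,5]=1  [3,4,5,6]=4
  size 5 → [1,2,3,4,5]=1  [2,3,4,5,6]=5
  first=0(a) contributes 6
  first=6(c) contributes 1
|[w]| = 7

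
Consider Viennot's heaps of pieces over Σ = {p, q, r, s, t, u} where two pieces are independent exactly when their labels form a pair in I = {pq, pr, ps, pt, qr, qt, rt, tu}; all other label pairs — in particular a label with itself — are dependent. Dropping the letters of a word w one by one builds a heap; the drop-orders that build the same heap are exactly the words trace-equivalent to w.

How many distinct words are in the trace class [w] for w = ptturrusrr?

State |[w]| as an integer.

0(p) covers ∅
1(t) covers ∅
2(t) covers 1:t
3(u) covers 0:p
4(r) covers 3:u
5(r) covers 4:r
6(u) covers 5:r
7(s) covers 2:t, 6:u
8(r) covers 7:s
9(r) covers 8:r
floor of heap: 0:p, 1:t
completions by unplaced set U, small U first (add the entries for U minus each lowest piece of U):
  |U|=1: {9}:1
  |U|=2: {8,9}:1
  |U|=3: {7,8,9}:1
  |U|=4: {2,7,8,9}:1  {6,7,8,9}:1
  |U|=5: {1,2,7,8,9}:1  {2,6,7,8,9}:2  {5,6,7,8,9}:1
  |U|=6: {1,2,6,7,8,9}:3  {2,5,6,7,8,9}:3  {4,5,6,7,8,9}:1
  |U|=7: {1,2,5,6,7,8,9}:6  {2,4,5,6,7,8,9}:4  {3,4,5,6,7,8,9}:1
  |U|=8: {0,3,4,5,6,7,8,9}:1  {1,2,4,5,6,7,8,9}:10  {2,3,4,5,6,7,8,9}:5
  start at 0(p): 15
  start at 1(t): 6
sum over floor = 21

21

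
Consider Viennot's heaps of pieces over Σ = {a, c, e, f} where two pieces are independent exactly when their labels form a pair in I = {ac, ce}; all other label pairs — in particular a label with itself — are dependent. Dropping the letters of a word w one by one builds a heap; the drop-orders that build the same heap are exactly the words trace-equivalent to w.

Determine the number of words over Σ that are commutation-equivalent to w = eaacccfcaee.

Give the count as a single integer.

drop 0:e onto floor
drop 1:a onto {0:e}
drop 2:a onto {1:a}
drop 3:c onto floor
drop 4:c onto {3:c}
drop 5:c onto {4:c}
drop 6:f onto {2:a, 5:c}
drop 7:c onto {6:f}
drop 8:a onto {6:f}
drop 9:e onto {8:a}
drop 10:e onto {9:e}
ground layer = {0:e, 3:c}
drop-orders for the pieces not yet dropped (sum over which currently-grounded one goes next):
  1 to go: {7} 1  {10} 1
  2 to go: {7,10} 2  {9,10} 1
  3 to go: {7,9,10} 3  {8,9,10} 1
  4 to go: {7,8,9,10} 4
  5 to go: {6,7,8,9,10} 4
  6 to go: {2,6,7,8,9,10} 4  {5,6,7,8,9,10} 4
  7 to go: {1,2,6,7,8,9,10} 4  {2,5,6,7,8,9,10} 8  {4,5,6,7,8,9,10} 4
  8 to go: {0,1,2,6,7,8,9,10} 4  {1,2,5,6,7,8,9,10} 12  {2,4,5,6,7,8,9,10} 12  {3,4,5,6,7,8,9,10} 4
  9 to go: {0,1,2,5,6,7,8,9,10} 16  {1,2,4,5,6,7,8,9,10} 24  {2,3,4,5,6,7,8,9,10} 16
  if 0:e drops first: 40 orders
  if 3:c drops first: 40 orders
heap linearizations: 80

80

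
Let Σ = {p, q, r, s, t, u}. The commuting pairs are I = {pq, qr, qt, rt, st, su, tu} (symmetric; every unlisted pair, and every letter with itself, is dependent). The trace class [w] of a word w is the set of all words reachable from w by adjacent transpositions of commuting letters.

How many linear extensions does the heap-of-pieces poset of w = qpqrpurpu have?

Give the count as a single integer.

10

drop 0:q onto floor
drop 1:p onto floor
drop 2:q onto {0:q}
drop 3:r onto {1:p}
drop 4:p onto {3:r}
drop 5:u onto {2:q, 4:p}
drop 6:r onto {5:u}
drop 7:p onto {6:r}
drop 8:u onto {7:p}
ground layer = {0:q, 1:p}
drop-orders for the pieces not yet dropped (sum over which currently-grounded one goes next):
  1 to go: {8} 1
  2 to go: {7,8} 1
  3 to go: {6,7,8} 1
  4 to go: {5,6,7,8} 1
  5 to go: {2,5,6,7,8} 1  {4,5,6,7,8} 1
  6 to go: {0,2,5,6,7,8} 1  {2,4,5,6,7,8} 2  {3,4,5,6,7,8} 1
  7 to go: {0,2,4,5,6,7,8} 3  {1,3,4,5,6,7,8} 1  {2,3,4,5,6,7,8} 3
  if 0:q drops first: 4 orders
  if 1:p drops first: 6 orders
heap linearizations: 10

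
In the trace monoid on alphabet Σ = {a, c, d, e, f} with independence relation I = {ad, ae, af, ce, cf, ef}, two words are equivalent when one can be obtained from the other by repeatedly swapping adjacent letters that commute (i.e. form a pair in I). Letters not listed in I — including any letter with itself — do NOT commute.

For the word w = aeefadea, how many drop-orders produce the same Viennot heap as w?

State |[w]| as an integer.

168

#0=a has no predecessor
#1=e has no predecessor
#2=e depends on [1:e]
#3=f has no predecessor
#4=a depends on [0:a]
#5=d depends on [2:e, 3:f]
#6=e depends on [5:d]
#7=a depends on [4:a]
sources: [0:a, 1:e, 3:f]
N(rest) = Σ N(rest − s) over sources s of rest; N(one piece) = 1:
  size 1 → [6]=1  [7]=1
  size 2 → [4,7]=1  [5,6]=1  [6,7]=2
  size 3 → [0,4,7]=1  [2,5,6]=1  [3,5,6]=1  [4,6,7]=3  [5,6,7]=3
  size 4 → [0,4,6,7]=4  [1,2,5,6]=1  [2,3,5,6]=2  [2,5,6,7]=4  [3,5,6,7]=4  [4,5,6,7]=6
  size 5 → [0,4,5,6,7]=10  [1,2,3,5,6]=3  [1,2,5,6,7]=5  [2,3,5,6,7]=10  [2,4,5,6,7]=10  [3,4,5,6,7]=10
  size 6 → [0,2,4,5,6,7]=20  [0,3,4,5,6,7]=20  [1,2,3,5,6,7]=18  [1,2,4,5,6,7]=15  [2,3,4,5,6,7]=30
  first=0(a) contributes 63
  first=1(e) contributes 70
  first=3(f) contributes 35
|[w]| = 168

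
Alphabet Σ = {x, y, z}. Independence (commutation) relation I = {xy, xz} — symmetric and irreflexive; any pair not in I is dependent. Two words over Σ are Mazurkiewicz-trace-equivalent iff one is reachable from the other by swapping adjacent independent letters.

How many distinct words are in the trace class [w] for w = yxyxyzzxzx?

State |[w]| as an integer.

#0=y has no predecessor
#1=x has no predecessor
#2=y depends on [0:y]
#3=x depends on [1:x]
#4=y depends on [2:y]
#5=z depends on [4:y]
#6=z depends on [5:z]
#7=x depends on [3:x]
#8=z depends on [6:z]
#9=x depends on [7:x]
sources: [0:y, 1:x]
N(rest) = Σ N(rest − s) over sources s of rest; N(one piece) = 1:
  size 1 → [8]=1  [9]=1
  size 2 → [6,8]=1  [7,9]=1  [8,9]=2
  size 3 → [3,7,9]=1  [5,6,8]=1  [6,8,9]=3  [7,8,9]=3
  size 4 → [1,3,7,9]=1  [3,7,8,9]=4  [4,5,6,8]=1  [5,6,8,9]=4  [6,7,8,9]=6
  size 5 → [1,3,7,8,9]=5  [2,4,5,6,8]=1  [3,6,7,8,9]=10  [4,5,6,8,9]=5  [5,6,7,8,9]=10
  size 6 → [0,2,4,5,6,8]=1  [1,3,6,7,8,9]=15  [2,4,5,6,8,9]=6  [3,5,6,7,8,9]=20  [4,5,6,7,8,9]=15
  size 7 → [0,2,4,5,6,8,9]=7  [1,3,5,6,7,8,9]=35  [2,4,5,6,7,8,9]=21  [3,4,5,6,7,8,9]=35
  size 8 → [0,2,4,5,6,7,8,9]=28  [1,3,4,5,6,7,8,9]=70  [2,3,4,5,6,7,8,9]=56
  first=0(y) contributes 126
  first=1(x) contributes 84
|[w]| = 210

210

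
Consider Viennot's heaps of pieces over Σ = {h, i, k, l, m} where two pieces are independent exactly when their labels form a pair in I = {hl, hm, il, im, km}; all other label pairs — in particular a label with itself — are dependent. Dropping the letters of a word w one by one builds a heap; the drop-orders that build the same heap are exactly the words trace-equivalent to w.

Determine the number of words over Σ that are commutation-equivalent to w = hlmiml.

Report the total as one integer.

piece 0:h — minimal
piece 1:l — minimal
piece 2:m rests on {1:l}
piece 3:i rests on {0:h}
piece 4:m rests on {2:m}
piece 5:l rests on {4:m}
minimal pieces: {0:h, 1:l}
ways to finish when only these pieces remain (= sum over removing one remaining piece with nothing left below it):
  1 left: {3}→1  {5}→1
  2 left: {0,3}→1  {3,5}→2  {4,5}→1
  3 left: {0,3,5}→3  {2,4,5}→1  {3,4,5}→3
  4 left: {0,3,4,5}→6  {1,2,4,5}→1  {2,3,4,5}→4
  placing 0:h first → 5 extensions
  placing 1:l first → 10 extensions
total linear extensions = 15

15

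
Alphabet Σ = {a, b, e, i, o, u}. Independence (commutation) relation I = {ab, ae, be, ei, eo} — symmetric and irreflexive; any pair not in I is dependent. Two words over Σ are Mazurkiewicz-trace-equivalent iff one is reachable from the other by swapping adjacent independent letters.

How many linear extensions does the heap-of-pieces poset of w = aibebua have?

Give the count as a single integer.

5

#0=a has no predecessor
#1=i depends on [0:a]
#2=b depends on [1:i]
#3=e has no predecessor
#4=b depends on [2:b]
#5=u depends on [3:e, 4:b]
#6=a depends on [5:u]
sources: [0:a, 3:e]
N(rest) = Σ N(rest − s) over sources s of rest; N(one piece) = 1:
  size 1 → [6]=1
  size 2 → [5,6]=1
  size 3 → [3,5,6]=1  [4,5,6]=1
  size 4 → [2,4,5,6]=1  [3,4,5,6]=2
  size 5 → [1,2,4,5,6]=1  [2,3,4,5,6]=3
  first=0(a) contributes 4
  first=3(e) contributes 1
|[w]| = 5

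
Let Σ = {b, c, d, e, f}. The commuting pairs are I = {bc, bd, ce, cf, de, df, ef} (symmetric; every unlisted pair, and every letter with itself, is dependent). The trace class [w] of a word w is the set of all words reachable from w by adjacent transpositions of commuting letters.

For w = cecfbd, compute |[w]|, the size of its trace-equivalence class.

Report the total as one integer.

#0=c has no predecessor
#1=e has no predecessor
#2=c depends on [0:c]
#3=f has no predecessor
#4=b depends on [1:e, 3:f]
#5=d depends on [2:c]
sources: [0:c, 1:e, 3:f]
N(rest) = Σ N(rest − s) over sources s of rest; N(one piece) = 1:
  size 1 → [4]=1  [5]=1
  size 2 → [1,4]=1  [2,5]=1  [3,4]=1  [4,5]=2
  size 3 → [0,2,5]=1  [1,3,4]=2  [1,4,5]=3  [2,4,5]=3  [3,4,5]=3
  size 4 → [0,2,4,5]=4  [1,2,4,5]=6  [1,3,4,5]=8  [2,3,4,5]=6
  first=0(c) contributes 20
  first=1(e) contributes 10
  first=3(f) contributes 10
|[w]| = 40

40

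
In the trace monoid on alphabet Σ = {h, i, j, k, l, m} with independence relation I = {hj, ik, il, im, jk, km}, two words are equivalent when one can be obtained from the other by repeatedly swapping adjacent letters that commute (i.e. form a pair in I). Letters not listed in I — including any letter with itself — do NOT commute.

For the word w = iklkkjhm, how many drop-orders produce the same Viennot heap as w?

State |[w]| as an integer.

0(i) covers ∅
1(k) covers ∅
2(l) covers 1:k
3(k) covers 2:l
4(k) covers 3:k
5(j) covers 0:i, 2:l
6(h) covers 0:i, 4:k
7(m) covers 5:j, 6:h
floor of heap: 0:i, 1:k
completions by unplaced set U, small U first (add the entries for U minus each lowest piece of U):
  |U|=1: {7}:1
  |U|=2: {5,7}:1  {6,7}:1
  |U|=3: {4,6,7}:1  {5,6,7}:2
  |U|=4: {0,5,6,7}:2  {3,4,6,7}:1  {4,5,6,7}:3
  |U|=5: {0,4,5,6,7}:5  {3,4,5,6,7}:4
  |U|=6: {0,3,4,5,6,7}:9  {2,3,4,5,6,7}:4
  start at 0(i): 4
  start at 1(k): 13
sum over floor = 17

17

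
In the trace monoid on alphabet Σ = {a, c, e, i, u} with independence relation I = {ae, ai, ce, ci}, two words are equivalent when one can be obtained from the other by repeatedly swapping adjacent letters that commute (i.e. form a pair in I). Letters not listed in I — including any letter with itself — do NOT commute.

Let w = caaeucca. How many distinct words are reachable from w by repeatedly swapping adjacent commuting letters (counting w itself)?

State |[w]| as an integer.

#0=c has no predecessor
#1=a depends on [0:c]
#2=a depends on [1:a]
#3=e has no predecessor
#4=u depends on [2:a, 3:e]
#5=c depends on [4:u]
#6=c depends on [5:c]
#7=a depends on [6:c]
sources: [0:c, 3:e]
N(rest) = Σ N(rest − s) over sources s of rest; N(one piece) = 1:
  size 1 → [7]=1
  size 2 → [6,7]=1
  size 3 → [5,6,7]=1
  size 4 → [4,5,6,7]=1
  size 5 → [2,4,5,6,7]=1  [3,4,5,6,7]=1
  size 6 → [1,2,4,5,6,7]=1  [2,3,4,5,6,7]=2
  first=0(c) contributes 3
  first=3(e) contributes 1
|[w]| = 4

4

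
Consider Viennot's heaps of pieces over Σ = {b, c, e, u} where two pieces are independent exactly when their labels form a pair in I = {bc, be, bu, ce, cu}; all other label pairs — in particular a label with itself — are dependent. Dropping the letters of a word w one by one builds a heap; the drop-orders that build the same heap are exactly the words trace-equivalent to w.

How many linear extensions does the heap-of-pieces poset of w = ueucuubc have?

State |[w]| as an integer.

piece 0:u — minimal
piece 1:e rests on {0:u}
piece 2:u rests on {1:e}
piece 3:c — minimal
piece 4:u rests on {2:u}
piece 5:u rests on {4:u}
piece 6:b — minimal
piece 7:c rests on {3:c}
minimal pieces: {0:u, 3:c, 6:b}
ways to finish when only these pieces remain (= sum over removing one remaining piece with nothing left below it):
  1 left: {5}→1  {6}→1  {7}→1
  2 left: {3,7}→1  {4,5}→1  {5,6}→2  {5,7}→2  {6,7}→2
  3 left: {2,4,5}→1  {3,5,7}→3  {3,6,7}→3  {4,5,6}→3  {4,5,7}→3  {5,6,7}→6
  4 left: {1,2,4,5}→1  {2,4,5,6}→4  {2,4,5,7}→4  {3,4,5,7}→6  {3,5,6,7}→12  {4,5,6,7}→12
  5 left: {0,1,2,4,5}→1  {1,2,4,5,6}→5  {1,2,4,5,7}→5  {2,3,4,5,7}→10  {2,4,5,6,7}→20  {3,4,5,6,7}→30
  6 left: {0,1,2,4,5,6}→6  {0,1,2,4,5,7}→6  {1,2,3,4,5,7}→15  {1,2,4,5,6,7}→30  {2,3,4,5,6,7}→60
  placing 0:u first → 105 extensions
  placing 3:c first → 42 extensions
  placing 6:b first → 21 extensions
total linear extensions = 168

168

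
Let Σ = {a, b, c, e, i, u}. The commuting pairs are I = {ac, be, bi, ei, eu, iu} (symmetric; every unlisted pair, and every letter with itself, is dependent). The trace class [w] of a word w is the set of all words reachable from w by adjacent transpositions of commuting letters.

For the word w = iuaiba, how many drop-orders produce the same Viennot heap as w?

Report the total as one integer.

0(i) covers ∅
1(u) covers ∅
2(a) covers 0:i, 1:u
3(i) covers 2:a
4(b) covers 2:a
5(a) covers 3:i, 4:b
floor of heap: 0:i, 1:u
completions by unplaced set U, small U first (add the entries for U minus each lowest piece of U):
  |U|=1: {5}:1
  |U|=2: {3,5}:1  {4,5}:1
  |U|=3: {3,4,5}:2
  |U|=4: {2,3,4,5}:2
  start at 0(i): 2
  start at 1(u): 2
sum over floor = 4

4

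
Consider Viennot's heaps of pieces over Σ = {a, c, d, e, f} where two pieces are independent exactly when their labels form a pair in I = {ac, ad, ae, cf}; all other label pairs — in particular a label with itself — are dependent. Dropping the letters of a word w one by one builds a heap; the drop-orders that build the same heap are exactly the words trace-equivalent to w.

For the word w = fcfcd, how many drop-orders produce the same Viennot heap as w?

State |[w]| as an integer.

6

#0=f has no predecessor
#1=c has no predecessor
#2=f depends on [0:f]
#3=c depends on [1:c]
#4=d depends on [2:f, 3:c]
sources: [0:f, 1:c]
N(rest) = Σ N(rest − s) over sources s of rest; N(one piece) = 1:
  size 1 → [4]=1
  size 2 → [2,4]=1  [3,4]=1
  size 3 → [0,2,4]=1  [1,3,4]=1  [2,3,4]=2
  first=0(f) contributes 3
  first=1(c) contributes 3
|[w]| = 6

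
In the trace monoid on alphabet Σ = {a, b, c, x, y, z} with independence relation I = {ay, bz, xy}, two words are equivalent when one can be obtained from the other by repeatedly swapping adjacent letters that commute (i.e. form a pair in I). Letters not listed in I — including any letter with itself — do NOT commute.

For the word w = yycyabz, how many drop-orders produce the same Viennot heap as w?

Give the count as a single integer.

4

drop 0:y onto floor
drop 1:y onto {0:y}
drop 2:c onto {1:y}
drop 3:y onto {2:c}
drop 4:a onto {2:c}
drop 5:b onto {3:y, 4:a}
drop 6:z onto {3:y, 4:a}
ground layer = {0:y}
drop-orders for the pieces not yet dropped (sum over which currently-grounded one goes next):
  1 to go: {5} 1  {6} 1
  2 to go: {5,6} 2
  3 to go: {3,5,6} 2  {4,5,6} 2
  4 to go: {3,4,5,6} 4
  5 to go: {2,3,4,5,6} 4
  if 0:y drops first: 4 orders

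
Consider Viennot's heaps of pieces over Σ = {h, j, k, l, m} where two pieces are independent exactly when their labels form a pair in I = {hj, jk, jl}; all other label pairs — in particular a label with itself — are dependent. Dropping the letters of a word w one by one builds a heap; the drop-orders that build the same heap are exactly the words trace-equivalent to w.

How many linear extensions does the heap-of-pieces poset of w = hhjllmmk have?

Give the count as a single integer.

#0=h has no predecessor
#1=h depends on [0:h]
#2=j has no predecessor
#3=l depends on [1:h]
#4=l depends on [3:l]
#5=m depends on [2:j, 4:l]
#6=m depends on [5:m]
#7=k depends on [6:m]
sources: [0:h, 2:j]
N(rest) = Σ N(rest − s) over sources s of rest; N(one piece) = 1:
  size 1 → [7]=1
  size 2 → [6,7]=1
  size 3 → [5,6,7]=1
  size 4 → [2,5,6,7]=1  [4,5,6,7]=1
  size 5 → [2,4,5,6,7]=2  [3,4,5,6,7]=1
  size 6 → [1,3,4,5,6,7]=1  [2,3,4,5,6,7]=3
  first=0(h) contributes 4
  first=2(j) contributes 1
|[w]| = 5

5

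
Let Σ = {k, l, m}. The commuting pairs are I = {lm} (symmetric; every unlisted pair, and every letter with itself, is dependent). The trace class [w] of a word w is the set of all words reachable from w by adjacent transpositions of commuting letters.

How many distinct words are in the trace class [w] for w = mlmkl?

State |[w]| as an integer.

0(m) covers ∅
1(l) covers ∅
2(m) covers 0:m
3(k) covers 1:l, 2:m
4(l) covers 3:k
floor of heap: 0:m, 1:l
completions by unplaced set U, small U first (add the entries for U minus each lowest piece of U):
  |U|=1: {4}:1
  |U|=2: {3,4}:1
  |U|=3: {1,3,4}:1  {2,3,4}:1
  start at 0(m): 2
  start at 1(l): 1
sum over floor = 3

3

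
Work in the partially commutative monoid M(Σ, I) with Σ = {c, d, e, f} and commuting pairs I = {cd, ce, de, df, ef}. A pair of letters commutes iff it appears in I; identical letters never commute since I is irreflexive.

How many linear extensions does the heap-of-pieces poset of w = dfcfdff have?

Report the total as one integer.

drop 0:d onto floor
drop 1:f onto floor
drop 2:c onto {1:f}
drop 3:f onto {2:c}
drop 4:d onto {0:d}
drop 5:f onto {3:f}
drop 6:f onto {5:f}
ground layer = {0:d, 1:f}
drop-orders for the pieces not yet dropped (sum over which currently-grounded one goes next):
  1 to go: {4} 1  {6} 1
  2 to go: {0,4} 1  {4,6} 2  {5,6} 1
  3 to go: {0,4,6} 3  {3,5,6} 1  {4,5,6} 3
  4 to go: {0,4,5,6} 6  {2,3,5,6} 1  {3,4,5,6} 4
  5 to go: {0,3,4,5,6} 10  {1,2,3,5,6} 1  {2,3,4,5,6} 5
  if 0:d drops first: 6 orders
  if 1:f drops first: 15 orders
heap linearizations: 21

21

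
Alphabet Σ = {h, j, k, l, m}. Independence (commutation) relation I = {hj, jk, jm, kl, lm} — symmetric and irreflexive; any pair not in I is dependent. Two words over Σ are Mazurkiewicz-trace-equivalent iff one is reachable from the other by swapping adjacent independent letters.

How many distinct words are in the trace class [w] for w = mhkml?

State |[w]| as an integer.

0(m) covers ∅
1(h) covers 0:m
2(k) covers 1:h
3(m) covers 2:k
4(l) covers 1:h
floor of heap: 0:m
completions by unplaced set U, small U first (add the entries for U minus each lowest piece of U):
  |U|=1: {3}:1  {4}:1
  |U|=2: {2,3}:1  {3,4}:2
  |U|=3: {2,3,4}:3
  start at 0(m): 3

3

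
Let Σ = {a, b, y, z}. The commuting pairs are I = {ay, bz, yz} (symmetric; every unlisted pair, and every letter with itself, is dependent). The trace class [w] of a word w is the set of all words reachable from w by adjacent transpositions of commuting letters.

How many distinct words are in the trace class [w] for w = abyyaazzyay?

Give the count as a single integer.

0(a) covers ∅
1(b) covers 0:a
2(y) covers 1:b
3(y) covers 2:y
4(a) covers 1:b
5(a) covers 4:a
6(z) covers 5:a
7(z) covers 6:z
8(y) covers 3:y
9(a) covers 7:z
10(y) covers 8:y
floor of heap: 0:a
completions by unplaced set U, small U first (add the entries for U minus each lowest piece of U):
  |U|=1: {9}:1  {10}:1
  |U|=2: {7,9}:1  {8,10}:1  {9,10}:2
  |U|=3: {3,8,10}:1  {6,7,9}:1  {7,9,10}:3  {8,9,10}:3
  |U|=4: {2,3,8,10}:1  {3,8,9,10}:4  {5,6,7,9}:1  {6,7,9,10}:4  {7,8,9,10}:6
  |U|=5: {2,3,8,9,10}:5  {3,7,8,9,10}:10  {4,5,6,7,9}:1  {5,6,7,9,10}:5  {6,7,8,9,10}:10
  |U|=6: {2,3,7,8,9,10}:15  {3,6,7,8,9,10}:20  {4,5,6,7,9,10}:6  {5,6,7,8,9,10}:15
  |U|=7: {2,3,6,7,8,9,10}:35  {3,5,6,7,8,9,10}:35  {4,5,6,7,8,9,10}:21
  |U|=8: {2,3,5,6,7,8,9,10}:70  {3,4,5,6,7,8,9,10}:56
  |U|=9: {2,3,4,5,6,7,8,9,10}:126
  start at 0(a): 126

126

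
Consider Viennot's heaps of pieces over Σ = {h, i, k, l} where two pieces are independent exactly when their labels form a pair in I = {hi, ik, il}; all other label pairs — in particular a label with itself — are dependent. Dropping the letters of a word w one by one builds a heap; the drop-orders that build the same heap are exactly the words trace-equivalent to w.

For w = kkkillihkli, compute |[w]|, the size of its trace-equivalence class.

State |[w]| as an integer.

drop 0:k onto floor
drop 1:k onto {0:k}
drop 2:k onto {1:k}
drop 3:i onto floor
drop 4:l onto {2:k}
drop 5:l onto {4:l}
drop 6:i onto {3:i}
drop 7:h onto {5:l}
drop 8:k onto {7:h}
drop 9:l onto {8:k}
drop 10:i onto {6:i}
ground layer = {0:k, 3:i}
drop-orders for the pieces not yet dropped (sum over which currently-grounded one goes next):
  1 to go: {9} 1  {10} 1
  2 to go: {6,10} 1  {8,9} 1  {9,10} 2
  3 to go: {3,6,10} 1  {6,9,10} 3  {7,8,9} 1  {8,9,10} 3
  4 to go: {3,6,9,10} 4  {5,7,8,9} 1  {6,8,9,10} 6  {7,8,9,10} 4
  5 to go: {3,6,8,9,10} 10  {4,5,7,8,9} 1  {5,7,8,9,10} 5  {6,7,8,9,10} 10
  6 to go: {2,4,5,7,8,9} 1  {3,6,7,8,9,10} 20  {4,5,7,8,9,10} 6  {5,6,7,8,9,10} 15
  7 to go: {1,2,4,5,7,8,9} 1  {2,4,5,7,8,9,10} 7  {3,5,6,7,8,9,10} 35  {4,5,6,7,8,9,10} 21
  8 to go: {0,1,2,4,5,7,8,9} 1  {1,2,4,5,7,8,9,10} 8  {2,4,5,6,7,8,9,10} 28  {3,4,5,6,7,8,9,10} 56
  9 to go: {0,1,2,4,5,7,8,9,10} 9  {1,2,4,5,6,7,8,9,10} 36  {2,3,4,5,6,7,8,9,10} 84
  if 0:k drops first: 120 orders
  if 3:i drops first: 45 orders
heap linearizations: 165

165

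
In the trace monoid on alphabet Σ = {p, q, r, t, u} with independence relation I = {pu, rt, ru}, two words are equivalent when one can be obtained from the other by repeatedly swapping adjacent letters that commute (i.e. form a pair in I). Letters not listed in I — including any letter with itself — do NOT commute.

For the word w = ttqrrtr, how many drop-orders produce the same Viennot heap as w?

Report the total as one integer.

piece 0:t — minimal
piece 1:t rests on {0:t}
piece 2:q rests on {1:t}
piece 3:r rests on {2:q}
piece 4:r rests on {3:r}
piece 5:t rests on {2:q}
piece 6:r rests on {4:r}
minimal pieces: {0:t}
ways to finish when only these pieces remain (= sum over removing one remaining piece with nothing left below it):
  1 left: {5}→1  {6}→1
  2 left: {4,6}→1  {5,6}→2
  3 left: {3,4,6}→1  {4,5,6}→3
  4 left: {3,4,5,6}→4
  5 left: {2,3,4,5,6}→4
  placing 0:t first → 4 extensions

4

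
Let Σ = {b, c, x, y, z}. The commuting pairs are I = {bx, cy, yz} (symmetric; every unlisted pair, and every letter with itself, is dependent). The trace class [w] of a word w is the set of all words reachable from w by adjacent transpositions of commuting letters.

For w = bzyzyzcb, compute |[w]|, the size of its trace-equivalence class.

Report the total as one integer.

0(b) covers ∅
1(z) covers 0:b
2(y) covers 0:b
3(z) covers 1:z
4(y) covers 2:y
5(z) covers 3:z
6(c) covers 5:z
7(b) covers 4:y, 6:c
floor of heap: 0:b
completions by unplaced set U, small U first (add the entries for U minus each lowest piece of U):
  |U|=1: {7}:1
  |U|=2: {4,7}:1  {6,7}:1
  |U|=3: {2,4,7}:1  {4,6,7}:2  {5,6,7}:1
  |U|=4: {2,4,6,7}:3  {3,5,6,7}:1  {4,5,6,7}:3
  |U|=5: {1,3,5,6,7}:1  {2,4,5,6,7}:6  {3,4,5,6,7}:4
  |U|=6: {1,3,4,5,6,7}:5  {2,3,4,5,6,7}:10
  start at 0(b): 15

15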